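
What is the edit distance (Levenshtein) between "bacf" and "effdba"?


Computing edit distance: "bacf" -> "effdba"
DP table:
           e    f    f    d    b    a
      0    1    2    3    4    5    6
  b   1    1    2    3    4    4    5
  a   2    2    2    3    4    5    4
  c   3    3    3    3    4    5    5
  f   4    4    3    3    4    5    6
Edit distance = dp[4][6] = 6

6


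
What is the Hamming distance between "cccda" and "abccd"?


Comparing "cccda" and "abccd" position by position:
  Position 0: 'c' vs 'a' => differ
  Position 1: 'c' vs 'b' => differ
  Position 2: 'c' vs 'c' => same
  Position 3: 'd' vs 'c' => differ
  Position 4: 'a' vs 'd' => differ
Total differences (Hamming distance): 4

4


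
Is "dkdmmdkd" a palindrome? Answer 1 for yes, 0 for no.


Input: dkdmmdkd
Reversed: dkdmmdkd
  Compare pos 0 ('d') with pos 7 ('d'): match
  Compare pos 1 ('k') with pos 6 ('k'): match
  Compare pos 2 ('d') with pos 5 ('d'): match
  Compare pos 3 ('m') with pos 4 ('m'): match
Result: palindrome

1


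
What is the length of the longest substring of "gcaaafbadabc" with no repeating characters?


Input: "gcaaafbadabc"
Sliding window (track last position of each char):
  Position 0 ('g'): window [0,0] length 1 -- new best
  Position 1 ('c'): window [0,1] length 2 -- new best
  Position 2 ('a'): window [0,2] length 3 -- new best
  Position 3 ('a'): repeat (last at 2), move window start to 3
  Position 3 ('a'): window [3,3] length 1
  Position 4 ('a'): repeat (last at 3), move window start to 4
  Position 4 ('a'): window [4,4] length 1
  Position 5 ('f'): window [4,5] length 2
  Position 6 ('b'): window [4,6] length 3
  Position 7 ('a'): repeat (last at 4), move window start to 5
  Position 7 ('a'): window [5,7] length 3
  Position 8 ('d'): window [5,8] length 4 -- new best
  Position 9 ('a'): repeat (last at 7), move window start to 8
  Position 9 ('a'): window [8,9] length 2
  Position 10 ('b'): window [8,10] length 3
  Position 11 ('c'): window [8,11] length 4
Longest substring with no repeats: "fbad" with length 4

4


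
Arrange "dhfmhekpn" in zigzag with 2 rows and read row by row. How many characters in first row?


Zigzag "dhfmhekpn" into 2 rows:
Placing characters:
  'd' => row 0
  'h' => row 1
  'f' => row 0
  'm' => row 1
  'h' => row 0
  'e' => row 1
  'k' => row 0
  'p' => row 1
  'n' => row 0
Rows:
  Row 0: "dfhkn"
  Row 1: "hmep"
First row length: 5

5


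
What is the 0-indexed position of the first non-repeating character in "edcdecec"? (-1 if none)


Input: edcdecec
Character frequencies:
  'c': 3
  'd': 2
  'e': 3
Scanning left to right for freq == 1:
  Position 0 ('e'): freq=3, skip
  Position 1 ('d'): freq=2, skip
  Position 2 ('c'): freq=3, skip
  Position 3 ('d'): freq=2, skip
  Position 4 ('e'): freq=3, skip
  Position 5 ('c'): freq=3, skip
  Position 6 ('e'): freq=3, skip
  Position 7 ('c'): freq=3, skip
  No unique character found => answer = -1

-1


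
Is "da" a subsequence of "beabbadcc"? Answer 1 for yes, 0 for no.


Check if "da" is a subsequence of "beabbadcc"
Greedy scan:
  Position 0 ('b'): no match needed
  Position 1 ('e'): no match needed
  Position 2 ('a'): no match needed
  Position 3 ('b'): no match needed
  Position 4 ('b'): no match needed
  Position 5 ('a'): no match needed
  Position 6 ('d'): matches sub[0] = 'd'
  Position 7 ('c'): no match needed
  Position 8 ('c'): no match needed
Only matched 1/2 characters => not a subsequence

0


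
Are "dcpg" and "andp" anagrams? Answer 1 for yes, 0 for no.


Strings: "dcpg", "andp"
Sorted first:  cdgp
Sorted second: adnp
Differ at position 0: 'c' vs 'a' => not anagrams

0


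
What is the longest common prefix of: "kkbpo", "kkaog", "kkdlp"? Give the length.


Words: kkbpo, kkaog, kkdlp
  Position 0: all 'k' => match
  Position 1: all 'k' => match
  Position 2: ('b', 'a', 'd') => mismatch, stop
LCP = "kk" (length 2)

2


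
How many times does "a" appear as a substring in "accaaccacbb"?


Searching for "a" in "accaaccacbb"
Scanning each position:
  Position 0: "a" => MATCH
  Position 1: "c" => no
  Position 2: "c" => no
  Position 3: "a" => MATCH
  Position 4: "a" => MATCH
  Position 5: "c" => no
  Position 6: "c" => no
  Position 7: "a" => MATCH
  Position 8: "c" => no
  Position 9: "b" => no
  Position 10: "b" => no
Total occurrences: 4

4


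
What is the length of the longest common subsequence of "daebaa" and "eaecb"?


LCS of "daebaa" and "eaecb"
DP table:
           e    a    e    c    b
      0    0    0    0    0    0
  d   0    0    0    0    0    0
  a   0    0    1    1    1    1
  e   0    1    1    2    2    2
  b   0    1    1    2    2    3
  a   0    1    2    2    2    3
  a   0    1    2    2    2    3
LCS length = dp[6][5] = 3

3


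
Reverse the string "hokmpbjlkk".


Input: hokmpbjlkk
Reading characters right to left:
  Position 9: 'k'
  Position 8: 'k'
  Position 7: 'l'
  Position 6: 'j'
  Position 5: 'b'
  Position 4: 'p'
  Position 3: 'm'
  Position 2: 'k'
  Position 1: 'o'
  Position 0: 'h'
Reversed: kkljbpmkoh

kkljbpmkoh


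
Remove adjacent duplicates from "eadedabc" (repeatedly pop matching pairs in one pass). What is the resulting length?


Input: eadedabc
Stack-based adjacent duplicate removal:
  Read 'e': push. Stack: e
  Read 'a': push. Stack: ea
  Read 'd': push. Stack: ead
  Read 'e': push. Stack: eade
  Read 'd': push. Stack: eaded
  Read 'a': push. Stack: eadeda
  Read 'b': push. Stack: eadedab
  Read 'c': push. Stack: eadedabc
Final stack: "eadedabc" (length 8)

8


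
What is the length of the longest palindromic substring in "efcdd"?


Input: "efcdd"
Checking substrings for palindromes:
  [3:5] "dd" (len 2) => palindrome
Longest palindromic substring: "dd" with length 2

2


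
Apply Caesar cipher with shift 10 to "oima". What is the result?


Caesar cipher: shift "oima" by 10
  'o' (pos 14) + 10 = pos 24 = 'y'
  'i' (pos 8) + 10 = pos 18 = 's'
  'm' (pos 12) + 10 = pos 22 = 'w'
  'a' (pos 0) + 10 = pos 10 = 'k'
Result: yswk

yswk


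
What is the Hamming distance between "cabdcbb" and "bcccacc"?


Comparing "cabdcbb" and "bcccacc" position by position:
  Position 0: 'c' vs 'b' => differ
  Position 1: 'a' vs 'c' => differ
  Position 2: 'b' vs 'c' => differ
  Position 3: 'd' vs 'c' => differ
  Position 4: 'c' vs 'a' => differ
  Position 5: 'b' vs 'c' => differ
  Position 6: 'b' vs 'c' => differ
Total differences (Hamming distance): 7

7


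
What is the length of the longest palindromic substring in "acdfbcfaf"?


Input: "acdfbcfaf"
Checking substrings for palindromes:
  [6:9] "faf" (len 3) => palindrome
Longest palindromic substring: "faf" with length 3

3


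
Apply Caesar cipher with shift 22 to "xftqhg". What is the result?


Caesar cipher: shift "xftqhg" by 22
  'x' (pos 23) + 22 = pos 19 = 't'
  'f' (pos 5) + 22 = pos 1 = 'b'
  't' (pos 19) + 22 = pos 15 = 'p'
  'q' (pos 16) + 22 = pos 12 = 'm'
  'h' (pos 7) + 22 = pos 3 = 'd'
  'g' (pos 6) + 22 = pos 2 = 'c'
Result: tbpmdc

tbpmdc


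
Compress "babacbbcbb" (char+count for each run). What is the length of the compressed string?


Input: babacbbcbb
Runs:
  'b' x 1 => "b1"
  'a' x 1 => "a1"
  'b' x 1 => "b1"
  'a' x 1 => "a1"
  'c' x 1 => "c1"
  'b' x 2 => "b2"
  'c' x 1 => "c1"
  'b' x 2 => "b2"
Compressed: "b1a1b1a1c1b2c1b2"
Compressed length: 16

16


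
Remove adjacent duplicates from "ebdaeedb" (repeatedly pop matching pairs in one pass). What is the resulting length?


Input: ebdaeedb
Stack-based adjacent duplicate removal:
  Read 'e': push. Stack: e
  Read 'b': push. Stack: eb
  Read 'd': push. Stack: ebd
  Read 'a': push. Stack: ebda
  Read 'e': push. Stack: ebdae
  Read 'e': matches stack top 'e' => pop. Stack: ebda
  Read 'd': push. Stack: ebdad
  Read 'b': push. Stack: ebdadb
Final stack: "ebdadb" (length 6)

6


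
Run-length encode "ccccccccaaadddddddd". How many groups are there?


Input: ccccccccaaadddddddd
Scanning for consecutive runs:
  Group 1: 'c' x 8 (positions 0-7)
  Group 2: 'a' x 3 (positions 8-10)
  Group 3: 'd' x 8 (positions 11-18)
Total groups: 3

3


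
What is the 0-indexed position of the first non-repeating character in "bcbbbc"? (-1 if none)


Input: bcbbbc
Character frequencies:
  'b': 4
  'c': 2
Scanning left to right for freq == 1:
  Position 0 ('b'): freq=4, skip
  Position 1 ('c'): freq=2, skip
  Position 2 ('b'): freq=4, skip
  Position 3 ('b'): freq=4, skip
  Position 4 ('b'): freq=4, skip
  Position 5 ('c'): freq=2, skip
  No unique character found => answer = -1

-1


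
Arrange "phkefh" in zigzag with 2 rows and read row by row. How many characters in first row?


Zigzag "phkefh" into 2 rows:
Placing characters:
  'p' => row 0
  'h' => row 1
  'k' => row 0
  'e' => row 1
  'f' => row 0
  'h' => row 1
Rows:
  Row 0: "pkf"
  Row 1: "heh"
First row length: 3

3


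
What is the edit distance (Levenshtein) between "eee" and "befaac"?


Computing edit distance: "eee" -> "befaac"
DP table:
           b    e    f    a    a    c
      0    1    2    3    4    5    6
  e   1    1    1    2    3    4    5
  e   2    2    1    2    3    4    5
  e   3    3    2    2    3    4    5
Edit distance = dp[3][6] = 5

5


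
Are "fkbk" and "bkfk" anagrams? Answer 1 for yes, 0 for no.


Strings: "fkbk", "bkfk"
Sorted first:  bfkk
Sorted second: bfkk
Sorted forms match => anagrams

1


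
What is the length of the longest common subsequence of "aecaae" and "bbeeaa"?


LCS of "aecaae" and "bbeeaa"
DP table:
           b    b    e    e    a    a
      0    0    0    0    0    0    0
  a   0    0    0    0    0    1    1
  e   0    0    0    1    1    1    1
  c   0    0    0    1    1    1    1
  a   0    0    0    1    1    2    2
  a   0    0    0    1    1    2    3
  e   0    0    0    1    2    2    3
LCS length = dp[6][6] = 3

3


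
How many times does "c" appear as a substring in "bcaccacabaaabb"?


Searching for "c" in "bcaccacabaaabb"
Scanning each position:
  Position 0: "b" => no
  Position 1: "c" => MATCH
  Position 2: "a" => no
  Position 3: "c" => MATCH
  Position 4: "c" => MATCH
  Position 5: "a" => no
  Position 6: "c" => MATCH
  Position 7: "a" => no
  Position 8: "b" => no
  Position 9: "a" => no
  Position 10: "a" => no
  Position 11: "a" => no
  Position 12: "b" => no
  Position 13: "b" => no
Total occurrences: 4

4


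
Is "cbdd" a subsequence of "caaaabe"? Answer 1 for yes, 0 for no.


Check if "cbdd" is a subsequence of "caaaabe"
Greedy scan:
  Position 0 ('c'): matches sub[0] = 'c'
  Position 1 ('a'): no match needed
  Position 2 ('a'): no match needed
  Position 3 ('a'): no match needed
  Position 4 ('a'): no match needed
  Position 5 ('b'): matches sub[1] = 'b'
  Position 6 ('e'): no match needed
Only matched 2/4 characters => not a subsequence

0


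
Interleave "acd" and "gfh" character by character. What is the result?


Interleaving "acd" and "gfh":
  Position 0: 'a' from first, 'g' from second => "ag"
  Position 1: 'c' from first, 'f' from second => "cf"
  Position 2: 'd' from first, 'h' from second => "dh"
Result: agcfdh

agcfdh


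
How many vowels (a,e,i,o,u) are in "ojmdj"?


Input: ojmdj
Checking each character:
  'o' at position 0: vowel (running total: 1)
  'j' at position 1: consonant
  'm' at position 2: consonant
  'd' at position 3: consonant
  'j' at position 4: consonant
Total vowels: 1

1


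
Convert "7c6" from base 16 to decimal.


Input: "7c6" in base 16
Positional expansion:
  Digit '7' (value 7) x 16^2 = 1792
  Digit 'c' (value 12) x 16^1 = 192
  Digit '6' (value 6) x 16^0 = 6
Sum = 1990

1990


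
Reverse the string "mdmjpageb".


Input: mdmjpageb
Reading characters right to left:
  Position 8: 'b'
  Position 7: 'e'
  Position 6: 'g'
  Position 5: 'a'
  Position 4: 'p'
  Position 3: 'j'
  Position 2: 'm'
  Position 1: 'd'
  Position 0: 'm'
Reversed: begapjmdm

begapjmdm


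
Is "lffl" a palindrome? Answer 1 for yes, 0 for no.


Input: lffl
Reversed: lffl
  Compare pos 0 ('l') with pos 3 ('l'): match
  Compare pos 1 ('f') with pos 2 ('f'): match
Result: palindrome

1


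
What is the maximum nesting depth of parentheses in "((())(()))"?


Input: "((())(()))"
Tracking depth:
  Position 0 '(': depth becomes 1
  Position 1 '(': depth becomes 2
  Position 2 '(': depth becomes 3
  Position 3 ')': depth becomes 2
  Position 4 ')': depth becomes 1
  Position 5 '(': depth becomes 2
  Position 6 '(': depth becomes 3
  Position 7 ')': depth becomes 2
  Position 8 ')': depth becomes 1
  Position 9 ')': depth becomes 0
Maximum depth reached: 3

3


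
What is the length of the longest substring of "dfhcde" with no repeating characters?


Input: "dfhcde"
Sliding window (track last position of each char):
  Position 0 ('d'): window [0,0] length 1 -- new best
  Position 1 ('f'): window [0,1] length 2 -- new best
  Position 2 ('h'): window [0,2] length 3 -- new best
  Position 3 ('c'): window [0,3] length 4 -- new best
  Position 4 ('d'): repeat (last at 0), move window start to 1
  Position 4 ('d'): window [1,4] length 4
  Position 5 ('e'): window [1,5] length 5 -- new best
Longest substring with no repeats: "fhcde" with length 5

5


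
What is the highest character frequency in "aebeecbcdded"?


Input: aebeecbcdded
Character counts:
  'a': 1
  'b': 2
  'c': 2
  'd': 3
  'e': 4
Maximum frequency: 4

4


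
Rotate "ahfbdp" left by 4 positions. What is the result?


Input: "ahfbdp", rotate left by 4
First 4 characters: "ahfb"
Remaining characters: "dp"
Concatenate remaining + first: "dp" + "ahfb" = "dpahfb"

dpahfb


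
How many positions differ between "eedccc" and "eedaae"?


Comparing "eedccc" and "eedaae" position by position:
  Position 0: 'e' vs 'e' => same
  Position 1: 'e' vs 'e' => same
  Position 2: 'd' vs 'd' => same
  Position 3: 'c' vs 'a' => DIFFER
  Position 4: 'c' vs 'a' => DIFFER
  Position 5: 'c' vs 'e' => DIFFER
Positions that differ: 3

3


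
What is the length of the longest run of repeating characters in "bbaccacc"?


Input: "bbaccacc"
Scanning for longest run:
  Position 1 ('b'): continues run of 'b', length=2
  Position 2 ('a'): new char, reset run to 1
  Position 3 ('c'): new char, reset run to 1
  Position 4 ('c'): continues run of 'c', length=2
  Position 5 ('a'): new char, reset run to 1
  Position 6 ('c'): new char, reset run to 1
  Position 7 ('c'): continues run of 'c', length=2
Longest run: 'b' with length 2

2


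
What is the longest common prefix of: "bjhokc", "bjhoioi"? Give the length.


Words: bjhokc, bjhoioi
  Position 0: all 'b' => match
  Position 1: all 'j' => match
  Position 2: all 'h' => match
  Position 3: all 'o' => match
  Position 4: ('k', 'i') => mismatch, stop
LCP = "bjho" (length 4)

4


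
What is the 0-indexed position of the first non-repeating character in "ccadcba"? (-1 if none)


Input: ccadcba
Character frequencies:
  'a': 2
  'b': 1
  'c': 3
  'd': 1
Scanning left to right for freq == 1:
  Position 0 ('c'): freq=3, skip
  Position 1 ('c'): freq=3, skip
  Position 2 ('a'): freq=2, skip
  Position 3 ('d'): unique! => answer = 3

3


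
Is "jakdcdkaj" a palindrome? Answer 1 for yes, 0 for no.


Input: jakdcdkaj
Reversed: jakdcdkaj
  Compare pos 0 ('j') with pos 8 ('j'): match
  Compare pos 1 ('a') with pos 7 ('a'): match
  Compare pos 2 ('k') with pos 6 ('k'): match
  Compare pos 3 ('d') with pos 5 ('d'): match
Result: palindrome

1


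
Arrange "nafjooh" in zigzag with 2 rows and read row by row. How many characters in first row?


Zigzag "nafjooh" into 2 rows:
Placing characters:
  'n' => row 0
  'a' => row 1
  'f' => row 0
  'j' => row 1
  'o' => row 0
  'o' => row 1
  'h' => row 0
Rows:
  Row 0: "nfoh"
  Row 1: "ajo"
First row length: 4

4


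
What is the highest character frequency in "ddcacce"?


Input: ddcacce
Character counts:
  'a': 1
  'c': 3
  'd': 2
  'e': 1
Maximum frequency: 3

3


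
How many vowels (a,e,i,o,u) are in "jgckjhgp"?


Input: jgckjhgp
Checking each character:
  'j' at position 0: consonant
  'g' at position 1: consonant
  'c' at position 2: consonant
  'k' at position 3: consonant
  'j' at position 4: consonant
  'h' at position 5: consonant
  'g' at position 6: consonant
  'p' at position 7: consonant
Total vowels: 0

0


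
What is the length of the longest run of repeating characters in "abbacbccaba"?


Input: "abbacbccaba"
Scanning for longest run:
  Position 1 ('b'): new char, reset run to 1
  Position 2 ('b'): continues run of 'b', length=2
  Position 3 ('a'): new char, reset run to 1
  Position 4 ('c'): new char, reset run to 1
  Position 5 ('b'): new char, reset run to 1
  Position 6 ('c'): new char, reset run to 1
  Position 7 ('c'): continues run of 'c', length=2
  Position 8 ('a'): new char, reset run to 1
  Position 9 ('b'): new char, reset run to 1
  Position 10 ('a'): new char, reset run to 1
Longest run: 'b' with length 2

2


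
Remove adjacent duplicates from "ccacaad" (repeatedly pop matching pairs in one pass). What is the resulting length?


Input: ccacaad
Stack-based adjacent duplicate removal:
  Read 'c': push. Stack: c
  Read 'c': matches stack top 'c' => pop. Stack: (empty)
  Read 'a': push. Stack: a
  Read 'c': push. Stack: ac
  Read 'a': push. Stack: aca
  Read 'a': matches stack top 'a' => pop. Stack: ac
  Read 'd': push. Stack: acd
Final stack: "acd" (length 3)

3


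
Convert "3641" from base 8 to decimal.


Input: "3641" in base 8
Positional expansion:
  Digit '3' (value 3) x 8^3 = 1536
  Digit '6' (value 6) x 8^2 = 384
  Digit '4' (value 4) x 8^1 = 32
  Digit '1' (value 1) x 8^0 = 1
Sum = 1953

1953


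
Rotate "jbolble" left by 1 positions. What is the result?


Input: "jbolble", rotate left by 1
First 1 characters: "j"
Remaining characters: "bolble"
Concatenate remaining + first: "bolble" + "j" = "bolblej"

bolblej


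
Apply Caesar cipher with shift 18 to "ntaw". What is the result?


Caesar cipher: shift "ntaw" by 18
  'n' (pos 13) + 18 = pos 5 = 'f'
  't' (pos 19) + 18 = pos 11 = 'l'
  'a' (pos 0) + 18 = pos 18 = 's'
  'w' (pos 22) + 18 = pos 14 = 'o'
Result: flso

flso


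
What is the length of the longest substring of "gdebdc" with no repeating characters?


Input: "gdebdc"
Sliding window (track last position of each char):
  Position 0 ('g'): window [0,0] length 1 -- new best
  Position 1 ('d'): window [0,1] length 2 -- new best
  Position 2 ('e'): window [0,2] length 3 -- new best
  Position 3 ('b'): window [0,3] length 4 -- new best
  Position 4 ('d'): repeat (last at 1), move window start to 2
  Position 4 ('d'): window [2,4] length 3
  Position 5 ('c'): window [2,5] length 4
Longest substring with no repeats: "gdeb" with length 4

4


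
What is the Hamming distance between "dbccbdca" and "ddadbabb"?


Comparing "dbccbdca" and "ddadbabb" position by position:
  Position 0: 'd' vs 'd' => same
  Position 1: 'b' vs 'd' => differ
  Position 2: 'c' vs 'a' => differ
  Position 3: 'c' vs 'd' => differ
  Position 4: 'b' vs 'b' => same
  Position 5: 'd' vs 'a' => differ
  Position 6: 'c' vs 'b' => differ
  Position 7: 'a' vs 'b' => differ
Total differences (Hamming distance): 6

6


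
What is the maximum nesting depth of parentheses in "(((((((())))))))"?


Input: "(((((((())))))))"
Tracking depth:
  Position 0 '(': depth becomes 1
  Position 1 '(': depth becomes 2
  Position 2 '(': depth becomes 3
  Position 3 '(': depth becomes 4
  Position 4 '(': depth becomes 5
  Position 5 '(': depth becomes 6
  Position 6 '(': depth becomes 7
  Position 7 '(': depth becomes 8
  Position 8 ')': depth becomes 7
  Position 9 ')': depth becomes 6
  Position 10 ')': depth becomes 5
  Position 11 ')': depth becomes 4
  Position 12 ')': depth becomes 3
  Position 13 ')': depth becomes 2
  Position 14 ')': depth becomes 1
  Position 15 ')': depth becomes 0
Maximum depth reached: 8

8


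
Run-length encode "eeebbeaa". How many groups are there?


Input: eeebbeaa
Scanning for consecutive runs:
  Group 1: 'e' x 3 (positions 0-2)
  Group 2: 'b' x 2 (positions 3-4)
  Group 3: 'e' x 1 (positions 5-5)
  Group 4: 'a' x 2 (positions 6-7)
Total groups: 4

4


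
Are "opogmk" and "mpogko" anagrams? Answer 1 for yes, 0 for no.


Strings: "opogmk", "mpogko"
Sorted first:  gkmoop
Sorted second: gkmoop
Sorted forms match => anagrams

1


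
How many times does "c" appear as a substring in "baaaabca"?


Searching for "c" in "baaaabca"
Scanning each position:
  Position 0: "b" => no
  Position 1: "a" => no
  Position 2: "a" => no
  Position 3: "a" => no
  Position 4: "a" => no
  Position 5: "b" => no
  Position 6: "c" => MATCH
  Position 7: "a" => no
Total occurrences: 1

1


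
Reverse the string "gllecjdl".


Input: gllecjdl
Reading characters right to left:
  Position 7: 'l'
  Position 6: 'd'
  Position 5: 'j'
  Position 4: 'c'
  Position 3: 'e'
  Position 2: 'l'
  Position 1: 'l'
  Position 0: 'g'
Reversed: ldjcellg

ldjcellg


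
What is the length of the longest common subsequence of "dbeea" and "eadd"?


LCS of "dbeea" and "eadd"
DP table:
           e    a    d    d
      0    0    0    0    0
  d   0    0    0    1    1
  b   0    0    0    1    1
  e   0    1    1    1    1
  e   0    1    1    1    1
  a   0    1    2    2    2
LCS length = dp[5][4] = 2

2


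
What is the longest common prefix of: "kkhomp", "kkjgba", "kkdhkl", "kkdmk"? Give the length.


Words: kkhomp, kkjgba, kkdhkl, kkdmk
  Position 0: all 'k' => match
  Position 1: all 'k' => match
  Position 2: ('h', 'j', 'd', 'd') => mismatch, stop
LCP = "kk" (length 2)

2


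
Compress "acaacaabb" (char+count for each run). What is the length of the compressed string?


Input: acaacaabb
Runs:
  'a' x 1 => "a1"
  'c' x 1 => "c1"
  'a' x 2 => "a2"
  'c' x 1 => "c1"
  'a' x 2 => "a2"
  'b' x 2 => "b2"
Compressed: "a1c1a2c1a2b2"
Compressed length: 12

12


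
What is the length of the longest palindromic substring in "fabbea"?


Input: "fabbea"
Checking substrings for palindromes:
  [2:4] "bb" (len 2) => palindrome
Longest palindromic substring: "bb" with length 2

2


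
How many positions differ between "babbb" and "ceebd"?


Comparing "babbb" and "ceebd" position by position:
  Position 0: 'b' vs 'c' => DIFFER
  Position 1: 'a' vs 'e' => DIFFER
  Position 2: 'b' vs 'e' => DIFFER
  Position 3: 'b' vs 'b' => same
  Position 4: 'b' vs 'd' => DIFFER
Positions that differ: 4

4


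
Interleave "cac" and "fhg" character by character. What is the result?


Interleaving "cac" and "fhg":
  Position 0: 'c' from first, 'f' from second => "cf"
  Position 1: 'a' from first, 'h' from second => "ah"
  Position 2: 'c' from first, 'g' from second => "cg"
Result: cfahcg

cfahcg


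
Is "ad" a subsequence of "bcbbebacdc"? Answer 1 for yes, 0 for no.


Check if "ad" is a subsequence of "bcbbebacdc"
Greedy scan:
  Position 0 ('b'): no match needed
  Position 1 ('c'): no match needed
  Position 2 ('b'): no match needed
  Position 3 ('b'): no match needed
  Position 4 ('e'): no match needed
  Position 5 ('b'): no match needed
  Position 6 ('a'): matches sub[0] = 'a'
  Position 7 ('c'): no match needed
  Position 8 ('d'): matches sub[1] = 'd'
  Position 9 ('c'): no match needed
All 2 characters matched => is a subsequence

1


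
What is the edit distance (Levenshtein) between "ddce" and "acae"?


Computing edit distance: "ddce" -> "acae"
DP table:
           a    c    a    e
      0    1    2    3    4
  d   1    1    2    3    4
  d   2    2    2    3    4
  c   3    3    2    3    4
  e   4    4    3    3    3
Edit distance = dp[4][4] = 3

3


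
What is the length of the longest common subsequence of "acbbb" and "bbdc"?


LCS of "acbbb" and "bbdc"
DP table:
           b    b    d    c
      0    0    0    0    0
  a   0    0    0    0    0
  c   0    0    0    0    1
  b   0    1    1    1    1
  b   0    1    2    2    2
  b   0    1    2    2    2
LCS length = dp[5][4] = 2

2


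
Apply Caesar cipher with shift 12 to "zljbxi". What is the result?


Caesar cipher: shift "zljbxi" by 12
  'z' (pos 25) + 12 = pos 11 = 'l'
  'l' (pos 11) + 12 = pos 23 = 'x'
  'j' (pos 9) + 12 = pos 21 = 'v'
  'b' (pos 1) + 12 = pos 13 = 'n'
  'x' (pos 23) + 12 = pos 9 = 'j'
  'i' (pos 8) + 12 = pos 20 = 'u'
Result: lxvnju

lxvnju


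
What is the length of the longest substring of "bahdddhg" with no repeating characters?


Input: "bahdddhg"
Sliding window (track last position of each char):
  Position 0 ('b'): window [0,0] length 1 -- new best
  Position 1 ('a'): window [0,1] length 2 -- new best
  Position 2 ('h'): window [0,2] length 3 -- new best
  Position 3 ('d'): window [0,3] length 4 -- new best
  Position 4 ('d'): repeat (last at 3), move window start to 4
  Position 4 ('d'): window [4,4] length 1
  Position 5 ('d'): repeat (last at 4), move window start to 5
  Position 5 ('d'): window [5,5] length 1
  Position 6 ('h'): window [5,6] length 2
  Position 7 ('g'): window [5,7] length 3
Longest substring with no repeats: "bahd" with length 4

4


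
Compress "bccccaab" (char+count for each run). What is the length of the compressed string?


Input: bccccaab
Runs:
  'b' x 1 => "b1"
  'c' x 4 => "c4"
  'a' x 2 => "a2"
  'b' x 1 => "b1"
Compressed: "b1c4a2b1"
Compressed length: 8

8


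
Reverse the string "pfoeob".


Input: pfoeob
Reading characters right to left:
  Position 5: 'b'
  Position 4: 'o'
  Position 3: 'e'
  Position 2: 'o'
  Position 1: 'f'
  Position 0: 'p'
Reversed: boeofp

boeofp


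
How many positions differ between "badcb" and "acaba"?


Comparing "badcb" and "acaba" position by position:
  Position 0: 'b' vs 'a' => DIFFER
  Position 1: 'a' vs 'c' => DIFFER
  Position 2: 'd' vs 'a' => DIFFER
  Position 3: 'c' vs 'b' => DIFFER
  Position 4: 'b' vs 'a' => DIFFER
Positions that differ: 5

5


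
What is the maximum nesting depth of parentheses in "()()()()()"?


Input: "()()()()()"
Tracking depth:
  Position 0 '(': depth becomes 1
  Position 1 ')': depth becomes 0
  Position 2 '(': depth becomes 1
  Position 3 ')': depth becomes 0
  Position 4 '(': depth becomes 1
  Position 5 ')': depth becomes 0
  Position 6 '(': depth becomes 1
  Position 7 ')': depth becomes 0
  Position 8 '(': depth becomes 1
  Position 9 ')': depth becomes 0
Maximum depth reached: 1

1


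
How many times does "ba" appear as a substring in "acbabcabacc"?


Searching for "ba" in "acbabcabacc"
Scanning each position:
  Position 0: "ac" => no
  Position 1: "cb" => no
  Position 2: "ba" => MATCH
  Position 3: "ab" => no
  Position 4: "bc" => no
  Position 5: "ca" => no
  Position 6: "ab" => no
  Position 7: "ba" => MATCH
  Position 8: "ac" => no
  Position 9: "cc" => no
Total occurrences: 2

2


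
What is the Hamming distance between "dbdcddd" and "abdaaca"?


Comparing "dbdcddd" and "abdaaca" position by position:
  Position 0: 'd' vs 'a' => differ
  Position 1: 'b' vs 'b' => same
  Position 2: 'd' vs 'd' => same
  Position 3: 'c' vs 'a' => differ
  Position 4: 'd' vs 'a' => differ
  Position 5: 'd' vs 'c' => differ
  Position 6: 'd' vs 'a' => differ
Total differences (Hamming distance): 5

5


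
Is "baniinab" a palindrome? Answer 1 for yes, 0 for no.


Input: baniinab
Reversed: baniinab
  Compare pos 0 ('b') with pos 7 ('b'): match
  Compare pos 1 ('a') with pos 6 ('a'): match
  Compare pos 2 ('n') with pos 5 ('n'): match
  Compare pos 3 ('i') with pos 4 ('i'): match
Result: palindrome

1


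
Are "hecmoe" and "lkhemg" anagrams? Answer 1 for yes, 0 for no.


Strings: "hecmoe", "lkhemg"
Sorted first:  ceehmo
Sorted second: eghklm
Differ at position 0: 'c' vs 'e' => not anagrams

0


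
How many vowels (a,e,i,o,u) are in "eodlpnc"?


Input: eodlpnc
Checking each character:
  'e' at position 0: vowel (running total: 1)
  'o' at position 1: vowel (running total: 2)
  'd' at position 2: consonant
  'l' at position 3: consonant
  'p' at position 4: consonant
  'n' at position 5: consonant
  'c' at position 6: consonant
Total vowels: 2

2


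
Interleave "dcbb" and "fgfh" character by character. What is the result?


Interleaving "dcbb" and "fgfh":
  Position 0: 'd' from first, 'f' from second => "df"
  Position 1: 'c' from first, 'g' from second => "cg"
  Position 2: 'b' from first, 'f' from second => "bf"
  Position 3: 'b' from first, 'h' from second => "bh"
Result: dfcgbfbh

dfcgbfbh


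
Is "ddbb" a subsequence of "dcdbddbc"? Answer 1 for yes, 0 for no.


Check if "ddbb" is a subsequence of "dcdbddbc"
Greedy scan:
  Position 0 ('d'): matches sub[0] = 'd'
  Position 1 ('c'): no match needed
  Position 2 ('d'): matches sub[1] = 'd'
  Position 3 ('b'): matches sub[2] = 'b'
  Position 4 ('d'): no match needed
  Position 5 ('d'): no match needed
  Position 6 ('b'): matches sub[3] = 'b'
  Position 7 ('c'): no match needed
All 4 characters matched => is a subsequence

1


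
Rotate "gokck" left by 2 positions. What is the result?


Input: "gokck", rotate left by 2
First 2 characters: "go"
Remaining characters: "kck"
Concatenate remaining + first: "kck" + "go" = "kckgo"

kckgo


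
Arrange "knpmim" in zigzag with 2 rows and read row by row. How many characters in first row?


Zigzag "knpmim" into 2 rows:
Placing characters:
  'k' => row 0
  'n' => row 1
  'p' => row 0
  'm' => row 1
  'i' => row 0
  'm' => row 1
Rows:
  Row 0: "kpi"
  Row 1: "nmm"
First row length: 3

3


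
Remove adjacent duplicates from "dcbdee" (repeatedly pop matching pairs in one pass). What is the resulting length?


Input: dcbdee
Stack-based adjacent duplicate removal:
  Read 'd': push. Stack: d
  Read 'c': push. Stack: dc
  Read 'b': push. Stack: dcb
  Read 'd': push. Stack: dcbd
  Read 'e': push. Stack: dcbde
  Read 'e': matches stack top 'e' => pop. Stack: dcbd
Final stack: "dcbd" (length 4)

4


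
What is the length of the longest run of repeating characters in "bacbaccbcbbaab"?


Input: "bacbaccbcbbaab"
Scanning for longest run:
  Position 1 ('a'): new char, reset run to 1
  Position 2 ('c'): new char, reset run to 1
  Position 3 ('b'): new char, reset run to 1
  Position 4 ('a'): new char, reset run to 1
  Position 5 ('c'): new char, reset run to 1
  Position 6 ('c'): continues run of 'c', length=2
  Position 7 ('b'): new char, reset run to 1
  Position 8 ('c'): new char, reset run to 1
  Position 9 ('b'): new char, reset run to 1
  Position 10 ('b'): continues run of 'b', length=2
  Position 11 ('a'): new char, reset run to 1
  Position 12 ('a'): continues run of 'a', length=2
  Position 13 ('b'): new char, reset run to 1
Longest run: 'c' with length 2

2


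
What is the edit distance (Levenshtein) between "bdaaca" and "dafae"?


Computing edit distance: "bdaaca" -> "dafae"
DP table:
           d    a    f    a    e
      0    1    2    3    4    5
  b   1    1    2    3    4    5
  d   2    1    2    3    4    5
  a   3    2    1    2    3    4
  a   4    3    2    2    2    3
  c   5    4    3    3    3    3
  a   6    5    4    4    3    4
Edit distance = dp[6][5] = 4

4


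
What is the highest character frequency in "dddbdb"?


Input: dddbdb
Character counts:
  'b': 2
  'd': 4
Maximum frequency: 4

4


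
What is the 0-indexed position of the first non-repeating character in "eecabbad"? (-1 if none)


Input: eecabbad
Character frequencies:
  'a': 2
  'b': 2
  'c': 1
  'd': 1
  'e': 2
Scanning left to right for freq == 1:
  Position 0 ('e'): freq=2, skip
  Position 1 ('e'): freq=2, skip
  Position 2 ('c'): unique! => answer = 2

2


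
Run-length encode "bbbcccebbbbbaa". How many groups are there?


Input: bbbcccebbbbbaa
Scanning for consecutive runs:
  Group 1: 'b' x 3 (positions 0-2)
  Group 2: 'c' x 3 (positions 3-5)
  Group 3: 'e' x 1 (positions 6-6)
  Group 4: 'b' x 5 (positions 7-11)
  Group 5: 'a' x 2 (positions 12-13)
Total groups: 5

5


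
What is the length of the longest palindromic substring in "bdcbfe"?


Input: "bdcbfe"
Checking substrings for palindromes:
  No multi-char palindromic substrings found
Longest palindromic substring: "b" with length 1

1


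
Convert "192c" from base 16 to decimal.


Input: "192c" in base 16
Positional expansion:
  Digit '1' (value 1) x 16^3 = 4096
  Digit '9' (value 9) x 16^2 = 2304
  Digit '2' (value 2) x 16^1 = 32
  Digit 'c' (value 12) x 16^0 = 12
Sum = 6444

6444


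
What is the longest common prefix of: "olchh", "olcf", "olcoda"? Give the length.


Words: olchh, olcf, olcoda
  Position 0: all 'o' => match
  Position 1: all 'l' => match
  Position 2: all 'c' => match
  Position 3: ('h', 'f', 'o') => mismatch, stop
LCP = "olc" (length 3)

3


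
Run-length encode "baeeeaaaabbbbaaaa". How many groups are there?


Input: baeeeaaaabbbbaaaa
Scanning for consecutive runs:
  Group 1: 'b' x 1 (positions 0-0)
  Group 2: 'a' x 1 (positions 1-1)
  Group 3: 'e' x 3 (positions 2-4)
  Group 4: 'a' x 4 (positions 5-8)
  Group 5: 'b' x 4 (positions 9-12)
  Group 6: 'a' x 4 (positions 13-16)
Total groups: 6

6


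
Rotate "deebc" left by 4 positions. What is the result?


Input: "deebc", rotate left by 4
First 4 characters: "deeb"
Remaining characters: "c"
Concatenate remaining + first: "c" + "deeb" = "cdeeb"

cdeeb


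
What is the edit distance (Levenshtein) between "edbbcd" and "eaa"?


Computing edit distance: "edbbcd" -> "eaa"
DP table:
           e    a    a
      0    1    2    3
  e   1    0    1    2
  d   2    1    1    2
  b   3    2    2    2
  b   4    3    3    3
  c   5    4    4    4
  d   6    5    5    5
Edit distance = dp[6][3] = 5

5


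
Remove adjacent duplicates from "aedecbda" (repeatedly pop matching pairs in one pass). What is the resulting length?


Input: aedecbda
Stack-based adjacent duplicate removal:
  Read 'a': push. Stack: a
  Read 'e': push. Stack: ae
  Read 'd': push. Stack: aed
  Read 'e': push. Stack: aede
  Read 'c': push. Stack: aedec
  Read 'b': push. Stack: aedecb
  Read 'd': push. Stack: aedecbd
  Read 'a': push. Stack: aedecbda
Final stack: "aedecbda" (length 8)

8


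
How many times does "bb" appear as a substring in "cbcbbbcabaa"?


Searching for "bb" in "cbcbbbcabaa"
Scanning each position:
  Position 0: "cb" => no
  Position 1: "bc" => no
  Position 2: "cb" => no
  Position 3: "bb" => MATCH
  Position 4: "bb" => MATCH
  Position 5: "bc" => no
  Position 6: "ca" => no
  Position 7: "ab" => no
  Position 8: "ba" => no
  Position 9: "aa" => no
Total occurrences: 2

2


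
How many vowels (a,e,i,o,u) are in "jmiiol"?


Input: jmiiol
Checking each character:
  'j' at position 0: consonant
  'm' at position 1: consonant
  'i' at position 2: vowel (running total: 1)
  'i' at position 3: vowel (running total: 2)
  'o' at position 4: vowel (running total: 3)
  'l' at position 5: consonant
Total vowels: 3

3


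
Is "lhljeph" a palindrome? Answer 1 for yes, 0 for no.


Input: lhljeph
Reversed: hpejlhl
  Compare pos 0 ('l') with pos 6 ('h'): MISMATCH
  Compare pos 1 ('h') with pos 5 ('p'): MISMATCH
  Compare pos 2 ('l') with pos 4 ('e'): MISMATCH
Result: not a palindrome

0


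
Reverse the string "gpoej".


Input: gpoej
Reading characters right to left:
  Position 4: 'j'
  Position 3: 'e'
  Position 2: 'o'
  Position 1: 'p'
  Position 0: 'g'
Reversed: jeopg

jeopg


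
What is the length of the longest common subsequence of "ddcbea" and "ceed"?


LCS of "ddcbea" and "ceed"
DP table:
           c    e    e    d
      0    0    0    0    0
  d   0    0    0    0    1
  d   0    0    0    0    1
  c   0    1    1    1    1
  b   0    1    1    1    1
  e   0    1    2    2    2
  a   0    1    2    2    2
LCS length = dp[6][4] = 2

2


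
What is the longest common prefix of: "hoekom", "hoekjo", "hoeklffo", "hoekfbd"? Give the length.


Words: hoekom, hoekjo, hoeklffo, hoekfbd
  Position 0: all 'h' => match
  Position 1: all 'o' => match
  Position 2: all 'e' => match
  Position 3: all 'k' => match
  Position 4: ('o', 'j', 'l', 'f') => mismatch, stop
LCP = "hoek" (length 4)

4


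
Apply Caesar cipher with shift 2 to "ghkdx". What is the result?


Caesar cipher: shift "ghkdx" by 2
  'g' (pos 6) + 2 = pos 8 = 'i'
  'h' (pos 7) + 2 = pos 9 = 'j'
  'k' (pos 10) + 2 = pos 12 = 'm'
  'd' (pos 3) + 2 = pos 5 = 'f'
  'x' (pos 23) + 2 = pos 25 = 'z'
Result: ijmfz

ijmfz


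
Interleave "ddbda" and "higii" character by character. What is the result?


Interleaving "ddbda" and "higii":
  Position 0: 'd' from first, 'h' from second => "dh"
  Position 1: 'd' from first, 'i' from second => "di"
  Position 2: 'b' from first, 'g' from second => "bg"
  Position 3: 'd' from first, 'i' from second => "di"
  Position 4: 'a' from first, 'i' from second => "ai"
Result: dhdibgdiai

dhdibgdiai


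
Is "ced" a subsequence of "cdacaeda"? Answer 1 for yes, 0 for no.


Check if "ced" is a subsequence of "cdacaeda"
Greedy scan:
  Position 0 ('c'): matches sub[0] = 'c'
  Position 1 ('d'): no match needed
  Position 2 ('a'): no match needed
  Position 3 ('c'): no match needed
  Position 4 ('a'): no match needed
  Position 5 ('e'): matches sub[1] = 'e'
  Position 6 ('d'): matches sub[2] = 'd'
  Position 7 ('a'): no match needed
All 3 characters matched => is a subsequence

1


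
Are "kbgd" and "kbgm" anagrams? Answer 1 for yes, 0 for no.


Strings: "kbgd", "kbgm"
Sorted first:  bdgk
Sorted second: bgkm
Differ at position 1: 'd' vs 'g' => not anagrams

0


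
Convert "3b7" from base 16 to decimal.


Input: "3b7" in base 16
Positional expansion:
  Digit '3' (value 3) x 16^2 = 768
  Digit 'b' (value 11) x 16^1 = 176
  Digit '7' (value 7) x 16^0 = 7
Sum = 951

951


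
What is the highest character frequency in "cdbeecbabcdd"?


Input: cdbeecbabcdd
Character counts:
  'a': 1
  'b': 3
  'c': 3
  'd': 3
  'e': 2
Maximum frequency: 3

3


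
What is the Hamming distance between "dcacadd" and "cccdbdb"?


Comparing "dcacadd" and "cccdbdb" position by position:
  Position 0: 'd' vs 'c' => differ
  Position 1: 'c' vs 'c' => same
  Position 2: 'a' vs 'c' => differ
  Position 3: 'c' vs 'd' => differ
  Position 4: 'a' vs 'b' => differ
  Position 5: 'd' vs 'd' => same
  Position 6: 'd' vs 'b' => differ
Total differences (Hamming distance): 5

5


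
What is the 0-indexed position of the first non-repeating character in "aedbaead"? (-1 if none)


Input: aedbaead
Character frequencies:
  'a': 3
  'b': 1
  'd': 2
  'e': 2
Scanning left to right for freq == 1:
  Position 0 ('a'): freq=3, skip
  Position 1 ('e'): freq=2, skip
  Position 2 ('d'): freq=2, skip
  Position 3 ('b'): unique! => answer = 3

3


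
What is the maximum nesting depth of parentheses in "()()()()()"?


Input: "()()()()()"
Tracking depth:
  Position 0 '(': depth becomes 1
  Position 1 ')': depth becomes 0
  Position 2 '(': depth becomes 1
  Position 3 ')': depth becomes 0
  Position 4 '(': depth becomes 1
  Position 5 ')': depth becomes 0
  Position 6 '(': depth becomes 1
  Position 7 ')': depth becomes 0
  Position 8 '(': depth becomes 1
  Position 9 ')': depth becomes 0
Maximum depth reached: 1

1


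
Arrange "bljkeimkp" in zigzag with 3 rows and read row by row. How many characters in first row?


Zigzag "bljkeimkp" into 3 rows:
Placing characters:
  'b' => row 0
  'l' => row 1
  'j' => row 2
  'k' => row 1
  'e' => row 0
  'i' => row 1
  'm' => row 2
  'k' => row 1
  'p' => row 0
Rows:
  Row 0: "bep"
  Row 1: "lkik"
  Row 2: "jm"
First row length: 3

3


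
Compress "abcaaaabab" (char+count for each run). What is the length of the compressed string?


Input: abcaaaabab
Runs:
  'a' x 1 => "a1"
  'b' x 1 => "b1"
  'c' x 1 => "c1"
  'a' x 4 => "a4"
  'b' x 1 => "b1"
  'a' x 1 => "a1"
  'b' x 1 => "b1"
Compressed: "a1b1c1a4b1a1b1"
Compressed length: 14

14


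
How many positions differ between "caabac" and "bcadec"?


Comparing "caabac" and "bcadec" position by position:
  Position 0: 'c' vs 'b' => DIFFER
  Position 1: 'a' vs 'c' => DIFFER
  Position 2: 'a' vs 'a' => same
  Position 3: 'b' vs 'd' => DIFFER
  Position 4: 'a' vs 'e' => DIFFER
  Position 5: 'c' vs 'c' => same
Positions that differ: 4

4


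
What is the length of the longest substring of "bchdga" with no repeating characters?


Input: "bchdga"
Sliding window (track last position of each char):
  Position 0 ('b'): window [0,0] length 1 -- new best
  Position 1 ('c'): window [0,1] length 2 -- new best
  Position 2 ('h'): window [0,2] length 3 -- new best
  Position 3 ('d'): window [0,3] length 4 -- new best
  Position 4 ('g'): window [0,4] length 5 -- new best
  Position 5 ('a'): window [0,5] length 6 -- new best
Longest substring with no repeats: "bchdga" with length 6

6
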